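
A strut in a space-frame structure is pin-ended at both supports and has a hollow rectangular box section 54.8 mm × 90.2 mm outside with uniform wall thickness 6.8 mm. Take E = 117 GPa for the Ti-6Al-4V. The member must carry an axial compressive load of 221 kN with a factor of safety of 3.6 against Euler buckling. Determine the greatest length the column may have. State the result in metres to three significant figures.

Inner dimensions: h_i = 90.2 − 2×6.8 = 76.60 mm, b_i = 54.8 − 2×6.8 = 41.20 mm
Weak-axis I_min = (h_o·b_o³ − h_i·b_i³)/12 with b_o = 54.8, b_i = 41.20 mm (shorter outer/inner sides).
I_min = (90.2×54.8³ − 76.60×41.20³)/12 = 7.906×10^5 mm⁴
I = 7.906×10^-7 m⁴
Required critical load P_cr = n·P = 3.6 × 221 = 795.6 kN = 7.956×10^5 N
From P_cr = π²EI/(K·L)²:  L = (1/K)·√(π²EI/P_cr) = (1/1)·√(π²×1.17×10^11×7.906×10^-7/7.956×10^5)
L = 1.07 m

L_max ≈ 1.07 m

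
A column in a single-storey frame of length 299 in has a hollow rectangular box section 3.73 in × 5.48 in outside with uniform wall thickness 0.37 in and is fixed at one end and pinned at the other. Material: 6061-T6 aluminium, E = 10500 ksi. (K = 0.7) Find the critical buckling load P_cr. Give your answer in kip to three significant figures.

Inner dimensions: h_i = 5.48 − 2×0.37 = 4.740 in, b_i = 3.73 − 2×0.37 = 2.990 in
Weak-axis I_min = (h_o·b_o³ − h_i·b_i³)/12 with b_o = 3.73, b_i = 2.990 in (shorter outer/inner sides).
I_min = (5.48×3.73³ − 4.740×2.990³)/12 = 13.14 in⁴
Effective length L_e = K·L = 0.7 × 299 = 209.3 in
P_cr = π²EI / L_e² = π² × 10500×10³ × 13.14 / 209.3² = 3.108×10^4 lb

P_cr ≈ 31.1 kip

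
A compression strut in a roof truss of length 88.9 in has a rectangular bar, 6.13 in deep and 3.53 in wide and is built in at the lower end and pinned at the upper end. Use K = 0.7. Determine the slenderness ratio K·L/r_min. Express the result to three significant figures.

For a rectangle r_min = b/√12 = 3.53/√12 = 1.019 in
L_e = K·L = 0.7 × 88.9 = 62.23 in
λ = L_e / r_min = 62.230 / 1.019 = 61.1

λ ≈ 61.1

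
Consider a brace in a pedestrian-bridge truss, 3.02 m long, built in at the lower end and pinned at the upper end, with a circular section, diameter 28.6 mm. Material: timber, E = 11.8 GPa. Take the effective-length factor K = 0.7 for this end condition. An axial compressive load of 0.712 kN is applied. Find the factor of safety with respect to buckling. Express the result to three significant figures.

n ≈ 1.20

I = πd⁴/64 = π×28.6⁴/64 = 3.284×10^4 mm⁴
I = 3.284×10^4 mm⁴ = 3.284×10^-8 m⁴
Effective length L_e = K·L = 0.7 × 3.02 = 2.114 m
P_cr = π²EI / L_e² = π² × 11.8×10⁹ × 3.284×10^-8 / 2.114² = 855.9 N
Factor of safety n = P_cr / P = 0.85587 / 0.712 = 1.20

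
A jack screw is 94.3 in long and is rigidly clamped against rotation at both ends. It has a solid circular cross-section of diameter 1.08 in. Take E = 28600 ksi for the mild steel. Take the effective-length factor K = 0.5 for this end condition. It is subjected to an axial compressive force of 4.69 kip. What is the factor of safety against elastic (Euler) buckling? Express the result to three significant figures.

I = πd⁴/64 = π×1.08⁴/64 = 6.678×10^-2 in⁴
Effective length L_e = K·L = 0.5 × 94.3 = 47.15 in
P_cr = π²EI / L_e² = π² × 28600×10³ × 6.678×10^-2 / 47.15² = 8.479×10^3 lb
Factor of safety n = P_cr / P = 8.4794 / 4.69 = 1.81

n ≈ 1.81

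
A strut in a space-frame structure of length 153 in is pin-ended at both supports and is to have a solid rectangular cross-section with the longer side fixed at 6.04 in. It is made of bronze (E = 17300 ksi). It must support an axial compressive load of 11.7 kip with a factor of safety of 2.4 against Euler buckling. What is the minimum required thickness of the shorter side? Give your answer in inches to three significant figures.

b ≈ 1.97 in

Required P_cr = n·P = 2.4 × 11.7 = 28.08 kip
L_e = K·L = 1 × 153 = 153.0 in
Required I = P_cr·L_e²/(π²E) = 2.808×10^4 × 153.0² / (π² × 1.73×10^7) = 3.850 in⁴
Rectangle, weak axis: I_min = h·b³/12 with h = 6.04 in fixed  ⇒  b = (12I/h)^(1/3) = 1.97 in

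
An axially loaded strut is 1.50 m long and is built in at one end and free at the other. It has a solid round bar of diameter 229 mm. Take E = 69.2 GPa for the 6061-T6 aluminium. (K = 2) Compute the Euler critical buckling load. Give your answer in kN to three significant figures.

P_cr ≈ 10200 kN

I = πd⁴/64 = π×229⁴/64 = 1.350×10^8 mm⁴
I = 1.350×10^8 mm⁴ = 1.350×10^-4 m⁴
Effective length L_e = K·L = 2 × 1.50 = 3.000 m
P_cr = π²EI / L_e² = π² × 69.2×10⁹ × 1.350×10^-4 / 3.000² = 1.024×10^7 N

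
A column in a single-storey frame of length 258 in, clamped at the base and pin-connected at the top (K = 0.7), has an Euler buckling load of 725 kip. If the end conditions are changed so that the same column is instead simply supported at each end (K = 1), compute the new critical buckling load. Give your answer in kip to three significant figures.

P_cr ≈ 355 kip

P_cr ∝ 1/K², so P_cr,new = P_cr,old × (K_old/K_new)² = 725 × (0.7/1)²
= 725 × 0.4900 = 355 kip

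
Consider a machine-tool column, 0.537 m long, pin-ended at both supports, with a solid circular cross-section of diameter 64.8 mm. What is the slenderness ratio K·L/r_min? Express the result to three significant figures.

For a solid circle r = d/4 = 64.8/4 = 16.20 mm
L_e = K·L = 1 × 0.537 m = 0.5370 m = 537.00 mm
λ = L_e / r_min = 537.00 / 16.20 = 33.1

λ ≈ 33.1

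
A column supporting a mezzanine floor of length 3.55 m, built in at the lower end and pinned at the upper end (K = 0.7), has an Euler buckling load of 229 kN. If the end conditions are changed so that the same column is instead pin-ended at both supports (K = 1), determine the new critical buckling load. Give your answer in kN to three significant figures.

P_cr ∝ 1/K², so P_cr,new = P_cr,old × (K_old/K_new)² = 229 × (0.7/1)²
= 229 × 0.4900 = 112 kN

P_cr ≈ 112 kN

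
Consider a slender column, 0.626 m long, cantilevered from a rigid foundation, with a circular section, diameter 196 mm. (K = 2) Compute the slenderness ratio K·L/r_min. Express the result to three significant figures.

I = πd⁴/64 = π×196⁴/64 = 7.244×10^7 mm⁴
A = 3.017×10^4 mm²;  r_min = √(I/A) = √(7.244×10^7/3.017×10^4) = 49.00 mm
L_e = K·L = 2 × 0.626 m = 1.252 m = 1252.0 mm
λ = L_e / r_min = 1252.0 / 49.00 = 25.6

λ ≈ 25.6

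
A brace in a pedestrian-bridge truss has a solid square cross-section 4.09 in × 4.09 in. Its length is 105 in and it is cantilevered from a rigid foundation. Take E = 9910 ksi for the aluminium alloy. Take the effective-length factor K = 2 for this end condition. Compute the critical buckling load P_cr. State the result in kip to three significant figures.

P_cr ≈ 51.7 kip

I = a⁴/12 = 4.09⁴/12 = 23.32 in⁴
Effective length L_e = K·L = 2 × 105 = 210.0 in
P_cr = π²EI / L_e² = π² × 9910×10³ × 23.32 / 210.0² = 5.172×10^4 lb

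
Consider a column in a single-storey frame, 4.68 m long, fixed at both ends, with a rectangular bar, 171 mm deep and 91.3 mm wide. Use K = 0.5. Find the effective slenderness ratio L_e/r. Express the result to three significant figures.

λ ≈ 88.8

For a rectangle r_min = b/√12 = 91.3/√12 = 26.36 mm
L_e = K·L = 0.5 × 4.68 m = 2.340 m = 2340.0 mm
λ = L_e / r_min = 2340.0 / 26.36 = 88.8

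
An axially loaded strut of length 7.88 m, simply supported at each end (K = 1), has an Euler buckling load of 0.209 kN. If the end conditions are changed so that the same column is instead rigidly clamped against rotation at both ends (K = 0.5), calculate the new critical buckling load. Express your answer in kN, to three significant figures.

P_cr ≈ 0.836 kN

P_cr ∝ 1/K², so P_cr,new = P_cr,old × (K_old/K_new)² = 0.209 × (1/0.5)²
= 0.209 × 4.000 = 0.836 kN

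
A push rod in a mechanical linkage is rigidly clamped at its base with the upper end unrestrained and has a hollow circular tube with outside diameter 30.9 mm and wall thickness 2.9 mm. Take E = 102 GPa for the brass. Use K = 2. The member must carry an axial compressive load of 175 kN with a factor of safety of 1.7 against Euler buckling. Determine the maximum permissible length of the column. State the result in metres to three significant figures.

Inner diameter d_i = 30.9 − 2×2.9 = 25.10 mm
I = π(d_o⁴ − d_i⁴)/64 = π(30.9⁴ − 25.10⁴)/64 = 2.527×10^4 mm⁴
I = 2.527×10^-8 m⁴
Required critical load P_cr = n·P = 1.7 × 175 = 297.5 kN = 2.975×10^5 N
From P_cr = π²EI/(K·L)²:  L = (1/K)·√(π²EI/P_cr) = (1/2)·√(π²×1.02×10^11×2.527×10^-8/2.975×10^5)
L = 0.146 m

L_max ≈ 0.146 m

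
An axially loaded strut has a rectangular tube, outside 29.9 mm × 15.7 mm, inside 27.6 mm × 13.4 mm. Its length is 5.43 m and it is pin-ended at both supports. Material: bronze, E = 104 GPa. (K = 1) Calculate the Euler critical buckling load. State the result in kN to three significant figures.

Weak-axis I_min = (h_o·b_o³ − h_i·b_i³)/12 with b_o = 15.7, b_i = 13.40 mm (shorter outer/inner sides).
I_min = (29.9×15.7³ − 27.60×13.40³)/12 = 4.108×10^3 mm⁴
I = 4.108×10^3 mm⁴ = 4.108×10^-9 m⁴
Effective length L_e = K·L = 1 × 5.43 = 5.430 m
P_cr = π²EI / L_e² = π² × 104×10⁹ × 4.108×10^-9 / 5.430² = 143.0 N

P_cr ≈ 0.143 kN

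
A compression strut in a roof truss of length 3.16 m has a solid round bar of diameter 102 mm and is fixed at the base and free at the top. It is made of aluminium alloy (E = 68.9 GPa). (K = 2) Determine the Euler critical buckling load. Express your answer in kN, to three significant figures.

P_cr ≈ 90.5 kN

I = πd⁴/64 = π×102⁴/64 = 5.313×10^6 mm⁴
I = 5.313×10^6 mm⁴ = 5.313×10^-6 m⁴
Effective length L_e = K·L = 2 × 3.16 = 6.320 m
P_cr = π²EI / L_e² = π² × 68.9×10⁹ × 5.313×10^-6 / 6.320² = 9.046×10^4 N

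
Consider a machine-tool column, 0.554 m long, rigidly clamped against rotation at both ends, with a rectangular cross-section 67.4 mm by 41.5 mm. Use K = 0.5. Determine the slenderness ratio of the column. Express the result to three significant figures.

λ ≈ 23.1

Buckling occurs about the weak axis: I_min = h·b³/12 with b = 41.5 mm (the shorter side).
I_min = 67.4×41.5³/12 = 4.014×10^5 mm⁴
A = 2.797×10^3 mm²;  r_min = √(I/A) = √(4.014×10^5/2.797×10^3) = 11.98 mm
L_e = K·L = 0.5 × 0.554 m = 0.2770 m = 277.00 mm
λ = L_e / r_min = 277.00 / 11.98 = 23.1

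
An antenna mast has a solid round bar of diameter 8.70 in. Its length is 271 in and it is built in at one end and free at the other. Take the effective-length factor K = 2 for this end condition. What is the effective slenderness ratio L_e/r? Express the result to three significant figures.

For a solid circle r = d/4 = 8.70/4 = 2.175 in
L_e = K·L = 2 × 271 = 542.0 in
λ = L_e / r_min = 542.00 / 2.175 = 249

λ ≈ 249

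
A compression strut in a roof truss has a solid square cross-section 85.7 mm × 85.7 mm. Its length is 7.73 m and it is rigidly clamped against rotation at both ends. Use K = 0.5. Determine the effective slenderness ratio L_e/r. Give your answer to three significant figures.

For a square r = a/√12 = 85.7/√12 = 24.74 mm
L_e = K·L = 0.5 × 7.73 m = 3.865 m = 3865.0 mm
λ = L_e / r_min = 3865.0 / 24.74 = 156

λ ≈ 156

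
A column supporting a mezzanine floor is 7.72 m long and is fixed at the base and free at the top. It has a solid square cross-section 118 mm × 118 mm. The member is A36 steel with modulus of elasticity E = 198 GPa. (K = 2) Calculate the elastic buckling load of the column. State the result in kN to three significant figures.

I = a⁴/12 = 118⁴/12 = 1.616×10^7 mm⁴
I = 1.616×10^7 mm⁴ = 1.616×10^-5 m⁴
Effective length L_e = K·L = 2 × 7.72 = 15.44 m
P_cr = π²EI / L_e² = π² × 198×10⁹ × 1.616×10^-5 / 15.44² = 1.324×10^5 N

P_cr ≈ 132 kN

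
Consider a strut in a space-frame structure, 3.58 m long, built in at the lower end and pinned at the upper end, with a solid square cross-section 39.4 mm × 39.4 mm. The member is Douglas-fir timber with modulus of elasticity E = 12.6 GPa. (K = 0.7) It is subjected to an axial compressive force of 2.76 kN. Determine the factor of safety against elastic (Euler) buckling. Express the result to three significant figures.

n ≈ 1.44

I = a⁴/12 = 39.4⁴/12 = 2.008×10^5 mm⁴
I = 2.008×10^5 mm⁴ = 2.008×10^-7 m⁴
Effective length L_e = K·L = 0.7 × 3.58 = 2.506 m
P_cr = π²EI / L_e² = π² × 12.6×10⁹ × 2.008×10^-7 / 2.506² = 3.977×10^3 N
Factor of safety n = P_cr / P = 3.9766 / 2.76 = 1.44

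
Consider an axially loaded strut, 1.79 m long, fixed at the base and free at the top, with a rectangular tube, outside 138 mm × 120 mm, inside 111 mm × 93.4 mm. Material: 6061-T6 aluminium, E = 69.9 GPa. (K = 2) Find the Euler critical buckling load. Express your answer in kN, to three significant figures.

Weak-axis I_min = (h_o·b_o³ − h_i·b_i³)/12 with b_o = 120, b_i = 93.40 mm (shorter outer/inner sides).
I_min = (138×120³ − 111.0×93.40³)/12 = 1.234×10^7 mm⁴
I = 1.234×10^7 mm⁴ = 1.234×10^-5 m⁴
Effective length L_e = K·L = 2 × 1.79 = 3.580 m
P_cr = π²EI / L_e² = π² × 69.9×10⁹ × 1.234×10^-5 / 3.580² = 6.640×10^5 N

P_cr ≈ 664 kN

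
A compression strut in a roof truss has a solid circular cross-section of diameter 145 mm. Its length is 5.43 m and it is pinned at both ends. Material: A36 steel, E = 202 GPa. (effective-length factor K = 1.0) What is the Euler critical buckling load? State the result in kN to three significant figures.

P_cr ≈ 1470 kN

I = πd⁴/64 = π×145⁴/64 = 2.170×10^7 mm⁴
I = 2.170×10^7 mm⁴ = 2.170×10^-5 m⁴
Effective length L_e = K·L = 1 × 5.43 = 5.430 m
P_cr = π²EI / L_e² = π² × 202×10⁹ × 2.170×10^-5 / 5.430² = 1.467×10^6 N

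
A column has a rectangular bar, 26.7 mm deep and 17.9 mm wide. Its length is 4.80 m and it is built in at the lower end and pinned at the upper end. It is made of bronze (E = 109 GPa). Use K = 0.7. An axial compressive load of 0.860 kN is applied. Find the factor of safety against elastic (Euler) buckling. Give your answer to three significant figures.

n ≈ 1.41

Buckling occurs about the weak axis: I_min = h·b³/12 with b = 17.9 mm (the shorter side).
I_min = 26.7×17.9³/12 = 1.276×10^4 mm⁴
I = 1.276×10^4 mm⁴ = 1.276×10^-8 m⁴
Effective length L_e = K·L = 0.7 × 4.80 = 3.360 m
P_cr = π²EI / L_e² = π² × 109×10⁹ × 1.276×10^-8 / 3.360² = 1.216×10^3 N
Factor of safety n = P_cr / P = 1.2160 / 0.860 = 1.41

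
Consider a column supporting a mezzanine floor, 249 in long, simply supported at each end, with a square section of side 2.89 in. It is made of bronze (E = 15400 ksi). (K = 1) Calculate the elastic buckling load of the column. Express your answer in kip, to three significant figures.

P_cr ≈ 14.3 kip

I = a⁴/12 = 2.89⁴/12 = 5.813 in⁴
Effective length L_e = K·L = 1 × 249 = 249.0 in
P_cr = π²EI / L_e² = π² × 15400×10³ × 5.813 / 249.0² = 1.425×10^4 lb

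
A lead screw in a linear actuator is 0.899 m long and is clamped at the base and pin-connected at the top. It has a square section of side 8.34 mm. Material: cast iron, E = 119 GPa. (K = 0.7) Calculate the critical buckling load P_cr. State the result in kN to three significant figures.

P_cr ≈ 1.20 kN

I = a⁴/12 = 8.34⁴/12 = 403.2 mm⁴
I = 403.2 mm⁴ = 4.032×10^-10 m⁴
Effective length L_e = K·L = 0.7 × 0.899 = 0.6293 m
P_cr = π²EI / L_e² = π² × 119×10⁹ × 4.032×10^-10 / 0.6293² = 1.196×10^3 N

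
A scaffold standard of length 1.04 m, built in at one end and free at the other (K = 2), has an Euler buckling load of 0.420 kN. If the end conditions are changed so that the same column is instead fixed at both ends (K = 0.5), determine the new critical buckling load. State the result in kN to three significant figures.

P_cr ∝ 1/K², so P_cr,new = P_cr,old × (K_old/K_new)² = 0.420 × (2/0.5)²
= 0.420 × 16.00 = 6.72 kN

P_cr ≈ 6.72 kN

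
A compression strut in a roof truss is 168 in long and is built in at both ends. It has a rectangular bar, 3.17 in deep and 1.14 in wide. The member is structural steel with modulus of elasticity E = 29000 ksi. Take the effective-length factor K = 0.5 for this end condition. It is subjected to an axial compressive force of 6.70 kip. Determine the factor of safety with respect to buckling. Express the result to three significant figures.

Buckling occurs about the weak axis: I_min = h·b³/12 with b = 1.14 in (the shorter side).
I_min = 3.17×1.14³/12 = 0.3914 in⁴
Effective length L_e = K·L = 0.5 × 168 = 84.00 in
P_cr = π²EI / L_e² = π² × 29000×10³ × 0.3914 / 84.00² = 1.588×10^4 lb
Factor of safety n = P_cr / P = 15.876 / 6.70 = 2.37

n ≈ 2.37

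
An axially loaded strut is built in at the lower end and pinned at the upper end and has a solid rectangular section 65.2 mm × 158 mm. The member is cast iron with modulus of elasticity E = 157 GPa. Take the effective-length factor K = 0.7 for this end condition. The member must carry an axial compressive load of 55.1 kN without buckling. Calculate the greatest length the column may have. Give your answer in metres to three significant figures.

L_max ≈ 14.5 m

Buckling occurs about the weak axis: I_min = h·b³/12 with b = 65.2 mm (the shorter side).
I_min = 158×65.2³/12 = 3.649×10^6 mm⁴
I = 3.649×10^-6 m⁴
At the buckling limit P_cr = P = 5.510×10^4 N
From P_cr = π²EI/(K·L)²:  L = (1/K)·√(π²EI/P_cr) = (1/0.7)·√(π²×1.57×10^11×3.649×10^-6/5.510×10^4)
L = 14.5 m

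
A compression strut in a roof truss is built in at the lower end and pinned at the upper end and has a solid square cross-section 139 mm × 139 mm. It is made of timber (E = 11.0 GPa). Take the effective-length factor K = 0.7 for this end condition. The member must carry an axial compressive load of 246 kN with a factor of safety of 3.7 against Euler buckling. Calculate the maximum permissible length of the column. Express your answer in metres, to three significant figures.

L_max ≈ 2.75 m

I = a⁴/12 = 139⁴/12 = 3.111×10^7 mm⁴
I = 3.111×10^-5 m⁴
Required critical load P_cr = n·P = 3.7 × 246 = 910.2 kN = 9.102×10^5 N
From P_cr = π²EI/(K·L)²:  L = (1/K)·√(π²EI/P_cr) = (1/0.7)·√(π²×1.10×10^10×3.111×10^-5/9.102×10^5)
L = 2.75 m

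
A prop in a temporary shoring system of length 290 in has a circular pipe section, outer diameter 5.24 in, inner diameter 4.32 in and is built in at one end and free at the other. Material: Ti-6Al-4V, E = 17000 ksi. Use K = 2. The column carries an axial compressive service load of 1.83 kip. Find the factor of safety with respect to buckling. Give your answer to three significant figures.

n ≈ 5.43

d_o = 5.24 in, d_i = 4.32 in
I = π(d_o⁴ − d_i⁴)/64 = π(5.24⁴ − 4.320⁴)/64 = 19.91 in⁴
Effective length L_e = K·L = 2 × 290 = 580.0 in
P_cr = π²EI / L_e² = π² × 17000×10³ × 19.91 / 580.0² = 9.931×10^3 lb
Factor of safety n = P_cr / P = 9.9311 / 1.83 = 5.43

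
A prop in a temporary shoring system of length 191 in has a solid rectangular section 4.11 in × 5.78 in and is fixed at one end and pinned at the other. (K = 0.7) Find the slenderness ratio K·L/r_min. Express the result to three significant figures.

λ ≈ 113

Buckling occurs about the weak axis: I_min = h·b³/12 with b = 4.11 in (the shorter side).
I_min = 5.78×4.11³/12 = 33.44 in⁴
A = 23.76 in²;  r_min = √(I/A) = √(33.44/23.76) = 1.186 in
L_e = K·L = 0.7 × 191 = 133.7 in
λ = L_e / r_min = 133.70 / 1.186 = 113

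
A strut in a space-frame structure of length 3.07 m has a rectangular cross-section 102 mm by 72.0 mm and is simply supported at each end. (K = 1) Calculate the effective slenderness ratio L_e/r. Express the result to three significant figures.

λ ≈ 148

Buckling occurs about the weak axis: I_min = h·b³/12 with b = 72.0 mm (the shorter side).
I_min = 102×72.0³/12 = 3.173×10^6 mm⁴
A = 7.344×10^3 mm²;  r_min = √(I/A) = √(3.173×10^6/7.344×10^3) = 20.78 mm
L_e = K·L = 1 × 3.07 m = 3.070 m = 3070.0 mm
λ = L_e / r_min = 3070.0 / 20.78 = 148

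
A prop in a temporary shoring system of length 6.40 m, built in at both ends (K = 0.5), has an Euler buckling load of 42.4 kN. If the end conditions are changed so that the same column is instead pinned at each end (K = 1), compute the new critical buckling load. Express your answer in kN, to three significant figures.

P_cr ∝ 1/K², so P_cr,new = P_cr,old × (K_old/K_new)² = 42.4 × (0.5/1)²
= 42.4 × 0.2500 = 10.6 kN

P_cr ≈ 10.6 kN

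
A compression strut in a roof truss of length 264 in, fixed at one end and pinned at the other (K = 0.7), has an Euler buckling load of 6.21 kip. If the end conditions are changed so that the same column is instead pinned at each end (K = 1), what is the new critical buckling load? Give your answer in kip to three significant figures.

P_cr ∝ 1/K², so P_cr,new = P_cr,old × (K_old/K_new)² = 6.21 × (0.7/1)²
= 6.21 × 0.4900 = 3.04 kip

P_cr ≈ 3.04 kip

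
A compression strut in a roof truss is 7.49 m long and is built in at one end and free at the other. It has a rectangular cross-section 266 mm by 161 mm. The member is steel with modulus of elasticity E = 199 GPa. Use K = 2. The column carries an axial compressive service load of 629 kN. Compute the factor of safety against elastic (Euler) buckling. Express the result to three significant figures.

Buckling occurs about the weak axis: I_min = h·b³/12 with b = 161 mm (the shorter side).
I_min = 266×161³/12 = 9.251×10^7 mm⁴
I = 9.251×10^7 mm⁴ = 9.251×10^-5 m⁴
Effective length L_e = K·L = 2 × 7.49 = 14.98 m
P_cr = π²EI / L_e² = π² × 199×10⁹ × 9.251×10^-5 / 14.98² = 8.097×10^5 N
Factor of safety n = P_cr / P = 809.67 / 629 = 1.29

n ≈ 1.29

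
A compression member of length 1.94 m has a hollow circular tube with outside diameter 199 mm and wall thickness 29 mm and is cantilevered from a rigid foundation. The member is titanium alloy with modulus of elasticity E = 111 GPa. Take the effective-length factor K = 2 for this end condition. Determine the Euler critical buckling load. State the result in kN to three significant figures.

P_cr ≈ 4190 kN

Inner diameter d_i = 199 − 2×29 = 141.0 mm
I = π(d_o⁴ − d_i⁴)/64 = π(199⁴ − 141.0⁴)/64 = 5.758×10^7 mm⁴
I = 5.758×10^7 mm⁴ = 5.758×10^-5 m⁴
Effective length L_e = K·L = 2 × 1.94 = 3.880 m
P_cr = π²EI / L_e² = π² × 111×10⁹ × 5.758×10^-5 / 3.880² = 4.190×10^6 N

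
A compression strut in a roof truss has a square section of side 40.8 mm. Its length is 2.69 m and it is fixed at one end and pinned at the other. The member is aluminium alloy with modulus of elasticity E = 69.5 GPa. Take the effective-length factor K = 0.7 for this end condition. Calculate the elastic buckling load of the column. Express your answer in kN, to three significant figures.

P_cr ≈ 44.7 kN

I = a⁴/12 = 40.8⁴/12 = 2.309×10^5 mm⁴
I = 2.309×10^5 mm⁴ = 2.309×10^-7 m⁴
Effective length L_e = K·L = 0.7 × 2.69 = 1.883 m
P_cr = π²EI / L_e² = π² × 69.5×10⁹ × 2.309×10^-7 / 1.883² = 4.467×10^4 N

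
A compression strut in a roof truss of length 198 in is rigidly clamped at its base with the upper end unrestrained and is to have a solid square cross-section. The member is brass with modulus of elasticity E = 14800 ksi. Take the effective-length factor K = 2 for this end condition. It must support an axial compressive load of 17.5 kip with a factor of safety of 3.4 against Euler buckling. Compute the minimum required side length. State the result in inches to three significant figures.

a ≈ 5.26 in

Required P_cr = n·P = 3.4 × 17.5 = 59.50 kip
L_e = K·L = 2 × 198 = 396.0 in
Required I = P_cr·L_e²/(π²E) = 5.950×10^4 × 396.0² / (π² × 1.48×10^7) = 63.88 in⁴
Solid square: I = a⁴/12  ⇒  a = (12I)^(1/4) = (12×63.88)^(1/4) = 5.26 in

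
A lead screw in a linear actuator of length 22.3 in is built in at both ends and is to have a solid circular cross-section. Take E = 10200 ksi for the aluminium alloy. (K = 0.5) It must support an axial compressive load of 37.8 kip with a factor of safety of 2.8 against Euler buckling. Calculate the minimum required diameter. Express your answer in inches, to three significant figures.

Required P_cr = n·P = 2.8 × 37.8 = 105.8 kip
L_e = K·L = 0.5 × 22.3 = 11.15 in
Required I = P_cr·L_e²/(π²E) = 1.058×10^5 × 11.15² / (π² × 1.02×10^7) = 0.1307 in⁴
Solid circle: I = πd⁴/64  ⇒  d = (64I/π)^(1/4) = (64×0.1307/π)^(1/4) = 1.28 in

d ≈ 1.28 in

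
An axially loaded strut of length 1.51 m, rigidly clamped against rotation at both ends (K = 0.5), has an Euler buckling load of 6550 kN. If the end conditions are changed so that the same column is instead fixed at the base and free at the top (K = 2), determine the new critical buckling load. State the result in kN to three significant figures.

P_cr ≈ 409 kN

P_cr ∝ 1/K², so P_cr,new = P_cr,old × (K_old/K_new)² = 6550 × (0.5/2)²
= 6550 × 0.06250 = 409 kN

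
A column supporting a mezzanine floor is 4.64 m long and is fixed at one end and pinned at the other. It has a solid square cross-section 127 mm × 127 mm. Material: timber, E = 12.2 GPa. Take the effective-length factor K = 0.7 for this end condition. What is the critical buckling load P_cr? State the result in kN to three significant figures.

I = a⁴/12 = 127⁴/12 = 2.168×10^7 mm⁴
I = 2.168×10^7 mm⁴ = 2.168×10^-5 m⁴
Effective length L_e = K·L = 0.7 × 4.64 = 3.248 m
P_cr = π²EI / L_e² = π² × 12.2×10⁹ × 2.168×10^-5 / 3.248² = 2.474×10^5 N

P_cr ≈ 247 kN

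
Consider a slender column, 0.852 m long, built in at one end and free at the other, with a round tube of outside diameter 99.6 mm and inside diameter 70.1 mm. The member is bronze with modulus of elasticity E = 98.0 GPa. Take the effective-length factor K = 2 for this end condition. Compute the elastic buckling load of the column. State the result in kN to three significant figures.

d_o = 99.6 mm, d_i = 70.1 mm
I = π(d_o⁴ − d_i⁴)/64 = π(99.6⁴ − 70.10⁴)/64 = 3.645×10^6 mm⁴
I = 3.645×10^6 mm⁴ = 3.645×10^-6 m⁴
Effective length L_e = K·L = 2 × 0.852 = 1.704 m
P_cr = π²EI / L_e² = π² × 98.0×10⁹ × 3.645×10^-6 / 1.704² = 1.214×10^6 N

P_cr ≈ 1210 kN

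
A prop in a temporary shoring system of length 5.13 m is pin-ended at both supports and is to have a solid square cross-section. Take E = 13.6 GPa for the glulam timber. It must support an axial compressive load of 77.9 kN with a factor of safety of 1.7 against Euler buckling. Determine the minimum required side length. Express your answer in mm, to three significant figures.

a ≈ 133 mm

Required P_cr = n·P = 1.7 × 77.9 = 132.4 kN
L_e = K·L = 1 × 5.13 = 5.130 m
Required I = P_cr·L_e²/(π²E) = 1.324×10^5 × 5.130² / (π² × 1.36×10^10) = 2.596×10^-5 m⁴
I_req = 2.596×10^7 mm⁴
Solid square: I = a⁴/12  ⇒  a = (12I)^(1/4) = (12×2.596×10^7)^(1/4) = 133 mm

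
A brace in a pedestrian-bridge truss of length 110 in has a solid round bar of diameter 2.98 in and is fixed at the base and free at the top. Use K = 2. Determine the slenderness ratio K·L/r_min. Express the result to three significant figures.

λ ≈ 295

For a solid circle r = d/4 = 2.98/4 = 0.7450 in
L_e = K·L = 2 × 110 = 220.0 in
λ = L_e / r_min = 220.00 / 0.7450 = 295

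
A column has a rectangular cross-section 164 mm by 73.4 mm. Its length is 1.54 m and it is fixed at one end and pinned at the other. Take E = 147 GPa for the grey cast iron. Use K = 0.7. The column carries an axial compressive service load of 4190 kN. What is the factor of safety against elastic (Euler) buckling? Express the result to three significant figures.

Buckling occurs about the weak axis: I_min = h·b³/12 with b = 73.4 mm (the shorter side).
I_min = 164×73.4³/12 = 5.404×10^6 mm⁴
I = 5.404×10^6 mm⁴ = 5.404×10^-6 m⁴
Effective length L_e = K·L = 0.7 × 1.54 = 1.078 m
P_cr = π²EI / L_e² = π² × 147×10⁹ × 5.404×10^-6 / 1.078² = 6.747×10^6 N
Factor of safety n = P_cr / P = 6747.3 / 4190 = 1.61

n ≈ 1.61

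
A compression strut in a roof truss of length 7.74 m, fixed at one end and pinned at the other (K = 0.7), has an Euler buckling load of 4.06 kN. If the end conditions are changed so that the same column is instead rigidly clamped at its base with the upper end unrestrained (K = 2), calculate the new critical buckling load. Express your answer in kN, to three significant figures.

P_cr ≈ 0.497 kN

P_cr ∝ 1/K², so P_cr,new = P_cr,old × (K_old/K_new)² = 4.06 × (0.7/2)²
= 4.06 × 0.1225 = 0.497 kN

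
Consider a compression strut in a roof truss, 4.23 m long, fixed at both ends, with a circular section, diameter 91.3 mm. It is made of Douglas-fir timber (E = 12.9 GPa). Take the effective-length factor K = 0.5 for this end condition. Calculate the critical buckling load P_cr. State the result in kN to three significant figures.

I = πd⁴/64 = π×91.3⁴/64 = 3.411×10^6 mm⁴
I = 3.411×10^6 mm⁴ = 3.411×10^-6 m⁴
Effective length L_e = K·L = 0.5 × 4.23 = 2.115 m
P_cr = π²EI / L_e² = π² × 12.9×10⁹ × 3.411×10^-6 / 2.115² = 9.708×10^4 N

P_cr ≈ 97.1 kN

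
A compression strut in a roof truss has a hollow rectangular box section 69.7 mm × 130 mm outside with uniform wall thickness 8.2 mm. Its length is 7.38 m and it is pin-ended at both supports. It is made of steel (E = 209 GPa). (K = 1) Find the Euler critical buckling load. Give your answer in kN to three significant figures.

P_cr ≈ 84.6 kN

Inner dimensions: h_i = 130 − 2×8.2 = 113.6 mm, b_i = 69.7 − 2×8.2 = 53.30 mm
Weak-axis I_min = (h_o·b_o³ − h_i·b_i³)/12 with b_o = 69.7, b_i = 53.30 mm (shorter outer/inner sides).
I_min = (130×69.7³ − 113.6×53.30³)/12 = 2.235×10^6 mm⁴
I = 2.235×10^6 mm⁴ = 2.235×10^-6 m⁴
Effective length L_e = K·L = 1 × 7.38 = 7.380 m
P_cr = π²EI / L_e² = π² × 209×10⁹ × 2.235×10^-6 / 7.380² = 8.464×10^4 N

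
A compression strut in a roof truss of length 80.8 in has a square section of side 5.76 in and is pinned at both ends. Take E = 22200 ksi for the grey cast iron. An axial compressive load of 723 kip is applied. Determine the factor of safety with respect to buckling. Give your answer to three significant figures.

n ≈ 4.26

I = a⁴/12 = 5.76⁴/12 = 91.73 in⁴
Effective length L_e = K·L = 1 × 80.8 = 80.80 in
P_cr = π²EI / L_e² = π² × 22200×10³ × 91.73 / 80.80² = 3.078×10^6 lb
Factor of safety n = P_cr / P = 3078.5 / 723 = 4.26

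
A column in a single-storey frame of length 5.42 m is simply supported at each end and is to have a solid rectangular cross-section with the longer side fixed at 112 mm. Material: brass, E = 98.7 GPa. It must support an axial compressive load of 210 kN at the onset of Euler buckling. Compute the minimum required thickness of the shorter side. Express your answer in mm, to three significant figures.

L_e = K·L = 1 × 5.42 = 5.420 m
Required I = P_cr·L_e²/(π²E) = 2.100×10^5 × 5.420² / (π² × 9.87×10^10) = 6.333×10^-6 m⁴
I_req = 6.333×10^6 mm⁴
Rectangle, weak axis: I_min = h·b³/12 with h = 112 mm fixed  ⇒  b = (12I/h)^(1/3) = 87.9 mm

b ≈ 87.9 mm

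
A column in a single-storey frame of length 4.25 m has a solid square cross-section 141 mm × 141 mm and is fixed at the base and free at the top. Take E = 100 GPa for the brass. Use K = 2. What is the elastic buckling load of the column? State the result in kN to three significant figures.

P_cr ≈ 450 kN

I = a⁴/12 = 141⁴/12 = 3.294×10^7 mm⁴
I = 3.294×10^7 mm⁴ = 3.294×10^-5 m⁴
Effective length L_e = K·L = 2 × 4.25 = 8.500 m
P_cr = π²EI / L_e² = π² × 100×10⁹ × 3.294×10^-5 / 8.500² = 4.499×10^5 N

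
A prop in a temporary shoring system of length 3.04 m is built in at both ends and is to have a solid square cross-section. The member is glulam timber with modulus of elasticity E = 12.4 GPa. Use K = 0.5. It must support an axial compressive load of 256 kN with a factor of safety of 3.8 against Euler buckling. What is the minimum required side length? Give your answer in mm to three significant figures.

a ≈ 122 mm

Required P_cr = n·P = 3.8 × 256 = 972.8 kN
L_e = K·L = 0.5 × 3.04 = 1.520 m
Required I = P_cr·L_e²/(π²E) = 9.728×10^5 × 1.520² / (π² × 1.24×10^10) = 1.836×10^-5 m⁴
I_req = 1.836×10^7 mm⁴
Solid square: I = a⁴/12  ⇒  a = (12I)^(1/4) = (12×1.836×10^7)^(1/4) = 122 mm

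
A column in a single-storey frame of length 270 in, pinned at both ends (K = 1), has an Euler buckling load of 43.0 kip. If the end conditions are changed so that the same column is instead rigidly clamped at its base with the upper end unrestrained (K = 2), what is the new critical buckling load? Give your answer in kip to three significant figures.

P_cr ∝ 1/K², so P_cr,new = P_cr,old × (K_old/K_new)² = 43.0 × (1/2)²
= 43.0 × 0.2500 = 10.8 kip

P_cr ≈ 10.8 kip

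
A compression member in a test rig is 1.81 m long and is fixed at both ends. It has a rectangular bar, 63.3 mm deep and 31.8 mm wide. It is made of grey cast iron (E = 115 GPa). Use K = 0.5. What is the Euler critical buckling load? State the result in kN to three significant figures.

P_cr ≈ 235 kN

Buckling occurs about the weak axis: I_min = h·b³/12 with b = 31.8 mm (the shorter side).
I_min = 63.3×31.8³/12 = 1.696×10^5 mm⁴
I = 1.696×10^5 mm⁴ = 1.696×10^-7 m⁴
Effective length L_e = K·L = 0.5 × 1.81 = 0.9050 m
P_cr = π²EI / L_e² = π² × 115×10⁹ × 1.696×10^-7 / 0.9050² = 2.351×10^5 N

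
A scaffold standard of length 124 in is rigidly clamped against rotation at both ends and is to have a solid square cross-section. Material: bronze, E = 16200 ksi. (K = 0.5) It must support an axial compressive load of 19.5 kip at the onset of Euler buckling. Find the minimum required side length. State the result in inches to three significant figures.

a ≈ 1.54 in

L_e = K·L = 0.5 × 124 = 62.00 in
Required I = P_cr·L_e²/(π²E) = 1.950×10^4 × 62.00² / (π² × 1.62×10^7) = 0.4688 in⁴
Solid square: I = a⁴/12  ⇒  a = (12I)^(1/4) = (12×0.4688)^(1/4) = 1.54 in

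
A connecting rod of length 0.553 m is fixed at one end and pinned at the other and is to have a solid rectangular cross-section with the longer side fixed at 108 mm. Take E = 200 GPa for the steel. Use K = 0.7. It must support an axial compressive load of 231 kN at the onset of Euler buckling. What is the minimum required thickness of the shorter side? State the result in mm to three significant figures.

b ≈ 12.5 mm

L_e = K·L = 0.7 × 0.553 = 0.3871 m
Required I = P_cr·L_e²/(π²E) = 2.310×10^5 × 0.3871² / (π² × 2.00×10^11) = 1.754×10^-8 m⁴
I_req = 1.754×10^4 mm⁴
Rectangle, weak axis: I_min = h·b³/12 with h = 108 mm fixed  ⇒  b = (12I/h)^(1/3) = 12.5 mm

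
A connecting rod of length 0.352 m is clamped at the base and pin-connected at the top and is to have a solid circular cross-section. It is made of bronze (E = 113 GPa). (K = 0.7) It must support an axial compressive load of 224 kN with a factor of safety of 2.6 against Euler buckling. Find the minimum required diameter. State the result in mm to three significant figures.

d ≈ 28.3 mm

Required P_cr = n·P = 2.6 × 224 = 582.4 kN
L_e = K·L = 0.7 × 0.352 = 0.2464 m
Required I = P_cr·L_e²/(π²E) = 5.824×10^5 × 0.2464² / (π² × 1.13×10^11) = 3.170×10^-8 m⁴
I_req = 3.170×10^4 mm⁴
Solid circle: I = πd⁴/64  ⇒  d = (64I/π)^(1/4) = (64×3.170×10^4/π)^(1/4) = 28.3 mm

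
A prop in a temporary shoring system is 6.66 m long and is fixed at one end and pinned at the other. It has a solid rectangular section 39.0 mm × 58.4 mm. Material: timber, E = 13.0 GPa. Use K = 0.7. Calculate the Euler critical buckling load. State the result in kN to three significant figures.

P_cr ≈ 1.70 kN

Buckling occurs about the weak axis: I_min = h·b³/12 with b = 39.0 mm (the shorter side).
I_min = 58.4×39.0³/12 = 2.887×10^5 mm⁴
I = 2.887×10^5 mm⁴ = 2.887×10^-7 m⁴
Effective length L_e = K·L = 0.7 × 6.66 = 4.662 m
P_cr = π²EI / L_e² = π² × 13.0×10⁹ × 2.887×10^-7 / 4.662² = 1.704×10^3 N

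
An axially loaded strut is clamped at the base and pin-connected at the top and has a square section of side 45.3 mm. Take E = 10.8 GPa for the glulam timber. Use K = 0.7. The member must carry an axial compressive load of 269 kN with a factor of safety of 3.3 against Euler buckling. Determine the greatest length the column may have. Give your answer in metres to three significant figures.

I = a⁴/12 = 45.3⁴/12 = 3.509×10^5 mm⁴
I = 3.509×10^-7 m⁴
Required critical load P_cr = n·P = 3.3 × 269 = 887.7 kN = 8.877×10^5 N
From P_cr = π²EI/(K·L)²:  L = (1/K)·√(π²EI/P_cr) = (1/0.7)·√(π²×1.08×10^10×3.509×10^-7/8.877×10^5)
L = 0.293 m

L_max ≈ 0.293 m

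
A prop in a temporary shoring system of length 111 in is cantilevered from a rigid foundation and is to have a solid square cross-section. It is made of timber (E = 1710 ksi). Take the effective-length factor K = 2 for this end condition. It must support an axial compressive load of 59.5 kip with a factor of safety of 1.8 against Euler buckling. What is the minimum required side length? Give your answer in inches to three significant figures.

Required P_cr = n·P = 1.8 × 59.5 = 107.1 kip
L_e = K·L = 2 × 111 = 222.0 in
Required I = P_cr·L_e²/(π²E) = 1.071×10^5 × 222.0² / (π² × 1.71×10^6) = 312.8 in⁴
Solid square: I = a⁴/12  ⇒  a = (12I)^(1/4) = (12×312.8)^(1/4) = 7.83 in

a ≈ 7.83 in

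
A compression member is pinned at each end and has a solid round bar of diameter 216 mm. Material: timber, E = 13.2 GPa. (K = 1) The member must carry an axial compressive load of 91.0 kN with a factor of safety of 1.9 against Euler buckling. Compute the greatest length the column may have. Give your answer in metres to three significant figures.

L_max ≈ 8.97 m

I = πd⁴/64 = π×216⁴/64 = 1.069×10^8 mm⁴
I = 1.069×10^-4 m⁴
Required critical load P_cr = n·P = 1.9 × 91.0 = 172.9 kN = 1.729×10^5 N
From P_cr = π²EI/(K·L)²:  L = (1/K)·√(π²EI/P_cr) = (1/1)·√(π²×1.32×10^10×1.069×10^-4/1.729×10^5)
L = 8.97 m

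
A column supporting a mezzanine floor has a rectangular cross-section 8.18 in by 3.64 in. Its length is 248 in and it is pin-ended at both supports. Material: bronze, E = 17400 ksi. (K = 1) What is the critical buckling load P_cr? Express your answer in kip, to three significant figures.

P_cr ≈ 91.8 kip

Buckling occurs about the weak axis: I_min = h·b³/12 with b = 3.64 in (the shorter side).
I_min = 8.18×3.64³/12 = 32.88 in⁴
Effective length L_e = K·L = 1 × 248 = 248.0 in
P_cr = π²EI / L_e² = π² × 17400×10³ × 32.88 / 248.0² = 9.180×10^4 lb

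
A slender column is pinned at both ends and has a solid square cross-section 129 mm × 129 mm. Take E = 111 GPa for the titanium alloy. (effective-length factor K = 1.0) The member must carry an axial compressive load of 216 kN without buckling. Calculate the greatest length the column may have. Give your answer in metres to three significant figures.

I = a⁴/12 = 129⁴/12 = 2.308×10^7 mm⁴
I = 2.308×10^-5 m⁴
At the buckling limit P_cr = P = 2.160×10^5 N
From P_cr = π²EI/(K·L)²:  L = (1/K)·√(π²EI/P_cr) = (1/1)·√(π²×1.11×10^11×2.308×10^-5/2.160×10^5)
L = 10.8 m

L_max ≈ 10.8 m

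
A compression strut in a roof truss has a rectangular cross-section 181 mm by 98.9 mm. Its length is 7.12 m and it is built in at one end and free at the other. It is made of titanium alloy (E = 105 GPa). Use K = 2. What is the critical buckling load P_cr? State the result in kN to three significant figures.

P_cr ≈ 74.6 kN

Buckling occurs about the weak axis: I_min = h·b³/12 with b = 98.9 mm (the shorter side).
I_min = 181×98.9³/12 = 1.459×10^7 mm⁴
I = 1.459×10^7 mm⁴ = 1.459×10^-5 m⁴
Effective length L_e = K·L = 2 × 7.12 = 14.24 m
P_cr = π²EI / L_e² = π² × 105×10⁹ × 1.459×10^-5 / 14.24² = 7.457×10^4 N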